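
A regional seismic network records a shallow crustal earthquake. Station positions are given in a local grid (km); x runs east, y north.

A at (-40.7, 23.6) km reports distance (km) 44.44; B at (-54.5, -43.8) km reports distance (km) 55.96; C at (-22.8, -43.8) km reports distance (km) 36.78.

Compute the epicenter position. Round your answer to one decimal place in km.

x ≈ -10.6 km, y ≈ -9.1 km

Circle about each station: (x + 40.7)² + (y − 23.6)² = 44.44²; (x + 54.5)² + (y + 43.8)² = 55.96²; (x + 22.8)² + (y + 43.8)² = 36.78².
Subtracting pairs of circle equations eliminates x²+y² and gives linear equations (the radical axes):
-27.6 x − 134.8 y = 1518.63
35.8 x − 134.8 y = 846.98
Solving the 2×2 system: x ≈ -10.6, y ≈ -9.1 km.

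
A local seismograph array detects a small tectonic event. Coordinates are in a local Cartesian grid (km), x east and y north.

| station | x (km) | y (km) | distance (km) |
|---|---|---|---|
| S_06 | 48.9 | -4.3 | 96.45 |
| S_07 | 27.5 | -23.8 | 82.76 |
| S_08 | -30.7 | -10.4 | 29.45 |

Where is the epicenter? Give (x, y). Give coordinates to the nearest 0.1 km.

(-45.6, 15.0)

Circle about each station: (x − 48.9)² + (y + 4.3)² = 96.45²; (x − 27.5)² + (y + 23.8)² = 82.76²; (x + 30.7)² + (y + 10.4)² = 29.45².
Subtracting the S_06 equation from the S_07 and S_08 equations removes the quadratic terms:
-42.8 x − 39.0 y = 1366.37
-159.2 x − 12.2 y = 7076.25
Solving the 2×2 system: x ≈ -45.6, y ≈ 15.0 km.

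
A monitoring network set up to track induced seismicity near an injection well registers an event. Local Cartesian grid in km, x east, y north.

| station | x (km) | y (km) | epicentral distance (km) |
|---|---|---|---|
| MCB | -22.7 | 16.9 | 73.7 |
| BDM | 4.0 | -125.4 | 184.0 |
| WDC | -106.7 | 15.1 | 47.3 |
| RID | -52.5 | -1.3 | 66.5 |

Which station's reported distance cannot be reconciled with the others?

BDM

Solve using three stations at a time. Using MCB, WDC, RID (subtract circle equations pairwise → linear system) gives (x, y) ≈ (-84.6, 57.0).
Distances from that point to each station vs reported:
  MCB: calculated 73.8 vs reported 73.7 → residual 0.1 km
  BDM: calculated 202.8 vs reported 184.0 → residual 18.8 km
  WDC: calculated 47.4 vs reported 47.3 → residual 0.1 km
  RID: calculated 66.6 vs reported 66.5 → residual 0.1 km
MCB, WDC, RID are mutually consistent (residuals ≈ 0); BDM is off by 18.8 km.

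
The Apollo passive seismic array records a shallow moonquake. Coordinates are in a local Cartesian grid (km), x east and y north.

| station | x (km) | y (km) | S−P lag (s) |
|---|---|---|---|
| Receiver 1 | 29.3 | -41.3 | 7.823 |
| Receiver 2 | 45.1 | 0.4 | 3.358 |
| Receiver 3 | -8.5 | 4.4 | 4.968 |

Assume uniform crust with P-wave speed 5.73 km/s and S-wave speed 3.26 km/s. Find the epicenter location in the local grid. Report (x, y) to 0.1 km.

26.6 km east, 17.8 km north

Distance from S−P lag: d = Δt · v_P v_S / (v_P − v_S) = Δt · (5.73·3.26)/(5.73−3.26) ≈ 7.5627·Δt.
So d_Receiver 1 = 59.16, d_Receiver 2 = 25.40, d_Receiver 3 = 37.57 km.
Circle about each station: (x − 29.3)² + (y + 41.3)² = 59.16²; (x − 45.1)² + (y − 0.4)² = 25.40²; (x + 8.5)² + (y − 4.4)² = 37.57².
Subtracting pairs of circle equations eliminates x²+y² and gives linear equations (the radical axes):
31.6 x + 83.4 y = 2324.74
-75.6 x + 91.4 y = -384.17
Solving the 2×2 system: x ≈ 26.6, y ≈ 17.8 km.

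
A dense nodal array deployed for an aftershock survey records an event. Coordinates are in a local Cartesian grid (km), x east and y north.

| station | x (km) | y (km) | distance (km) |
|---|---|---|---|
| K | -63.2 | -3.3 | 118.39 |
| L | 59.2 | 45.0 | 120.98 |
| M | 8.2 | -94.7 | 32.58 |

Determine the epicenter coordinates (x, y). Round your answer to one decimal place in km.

Circle about each station: (x + 63.2)² + (y + 3.3)² = 118.39²; (x − 59.2)² + (y − 45.0)² = 120.98²; (x − 8.2)² + (y + 94.7)² = 32.58².
Subtracting pairs of circle equations eliminates x²+y² and gives linear equations (the radical axes):
244.8 x + 96.6 y = 904.54
142.8 x − 182.8 y = 17984.94
Solving the 2×2 system: x ≈ 32.5, y ≈ -73.0 km.

x ≈ 32.5 km, y ≈ -73.0 km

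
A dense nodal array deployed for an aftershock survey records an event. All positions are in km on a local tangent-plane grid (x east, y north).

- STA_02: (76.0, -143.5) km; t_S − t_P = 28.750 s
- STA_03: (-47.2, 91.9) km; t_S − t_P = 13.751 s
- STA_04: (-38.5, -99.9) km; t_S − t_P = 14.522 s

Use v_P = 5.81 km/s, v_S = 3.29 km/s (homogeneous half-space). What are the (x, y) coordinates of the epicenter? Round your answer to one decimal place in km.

x ≈ -90.7 km, y ≈ -2.9 km

Distance from S−P lag: d = Δt · v_P v_S / (v_P − v_S) = Δt · (5.81·3.29)/(5.81−3.29) ≈ 7.5853·Δt.
So d_STA_02 = 218.08, d_STA_03 = 104.31, d_STA_04 = 110.15 km.
Circle about each station: (x − 76.0)² + (y + 143.5)² = 218.08²; (x + 47.2)² + (y − 91.9)² = 104.31²; (x + 38.5)² + (y + 99.9)² = 110.15².
Subtracting the STA_02 equation from the STA_03 and STA_04 equations removes the quadratic terms:
-246.4 x + 470.8 y = 20983.51
-229.0 x + 87.2 y = 20519.87
Solving the 2×2 system: x ≈ -90.7, y ≈ -2.9 km.
Check against STA_02 (with the unrounded x, y): √((x − 76.0)²+(y + 143.5)²) = 218.08 ≈ 218.08 km. ✓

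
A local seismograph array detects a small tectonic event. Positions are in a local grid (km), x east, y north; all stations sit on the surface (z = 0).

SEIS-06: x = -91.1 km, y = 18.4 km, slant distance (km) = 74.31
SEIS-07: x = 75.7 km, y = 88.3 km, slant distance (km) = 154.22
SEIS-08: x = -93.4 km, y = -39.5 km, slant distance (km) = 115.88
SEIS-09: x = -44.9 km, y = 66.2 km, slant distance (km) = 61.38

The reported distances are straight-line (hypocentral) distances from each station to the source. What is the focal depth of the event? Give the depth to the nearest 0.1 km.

z ≈ 57.6 km

Each station gives a sphere (x−x_i)² + (y−y_i)² + z² = d_i² (stations at z=0).
Subtracting the SEIS-06 sphere from SEIS-07 and SEIS-08: z² cancels, leaving linear equations in x and y:
333.6 x + 139.8 y = -13372.22
-4.6 x − 115.8 y = -6260.16
Solving: x ≈ -63.801, y ≈ 56.595 km (keep extra digits for the depth step; rounded: -63.8, 56.6).
Then from the SEIS-06 sphere: z² = 74.31² − (x + 91.1)² − (y − 18.4)² with x = -63.801, y = 56.595, so z ≈ 57.601 ≈ 57.6 km.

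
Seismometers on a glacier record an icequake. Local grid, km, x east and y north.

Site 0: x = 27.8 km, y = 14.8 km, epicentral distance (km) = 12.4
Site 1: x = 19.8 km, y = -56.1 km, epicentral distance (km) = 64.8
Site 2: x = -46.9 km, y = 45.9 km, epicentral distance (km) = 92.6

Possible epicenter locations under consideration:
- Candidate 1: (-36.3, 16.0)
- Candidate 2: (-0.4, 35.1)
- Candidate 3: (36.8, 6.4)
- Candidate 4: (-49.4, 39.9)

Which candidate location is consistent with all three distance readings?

Candidate 3

For each candidate, compare |candidate − station| to the reported distance:
Candidate 1: residuals Site 0 51.7, Site 1 26.6, Site 2 60.9 → max 60.9 km
Candidate 2: residuals Site 0 22.3, Site 1 28.6, Site 2 44.9 → max 44.9 km
Candidate 3: residuals Site 0 0.1, Site 1 0.0, Site 2 0.0 → max 0.1 km
Candidate 4: residuals Site 0 68.8, Site 1 53.5, Site 2 86.1 → max 86.1 km
Only Candidate 3 has all residuals ≈ 0.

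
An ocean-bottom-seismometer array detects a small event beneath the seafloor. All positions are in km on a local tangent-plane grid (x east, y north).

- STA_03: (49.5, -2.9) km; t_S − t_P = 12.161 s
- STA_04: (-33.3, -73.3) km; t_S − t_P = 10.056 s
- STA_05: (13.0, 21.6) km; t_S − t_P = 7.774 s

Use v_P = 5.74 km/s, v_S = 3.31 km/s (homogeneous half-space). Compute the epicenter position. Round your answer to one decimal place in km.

Distance from S−P lag: d = Δt · v_P v_S / (v_P − v_S) = Δt · (5.74·3.31)/(5.74−3.31) ≈ 7.8187·Δt.
So d_STA_03 = 95.08, d_STA_04 = 78.62, d_STA_05 = 60.78 km.
Circle about each station: (x − 49.5)² + (y + 2.9)² = 95.08²; (x + 33.3)² + (y + 73.3)² = 78.62²; (x − 13.0)² + (y − 21.6)² = 60.78².
Subtracting the STA_03 equation from the STA_04 and STA_05 equations removes the quadratic terms:
-165.6 x − 140.8 y = 6882.22
-73.0 x + 49.0 y = 3522.90
Solving the 2×2 system: x ≈ -45.3, y ≈ 4.4 km.

(-45.3, 4.4)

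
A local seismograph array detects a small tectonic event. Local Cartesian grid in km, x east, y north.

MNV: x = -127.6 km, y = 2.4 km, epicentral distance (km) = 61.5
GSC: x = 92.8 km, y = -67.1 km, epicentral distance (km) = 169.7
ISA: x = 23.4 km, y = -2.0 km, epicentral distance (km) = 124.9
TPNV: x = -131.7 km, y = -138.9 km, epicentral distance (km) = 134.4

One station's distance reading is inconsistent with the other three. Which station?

ISA

Solve using three stations at a time. Using MNV, GSC, TPNV (subtract circle equations pairwise → linear system) gives (x, y) ≈ (-70.1, -19.4).
Distances from that point to each station vs reported:
  MNV: calculated 61.5 vs reported 61.5 → residual 0.0 km
  GSC: calculated 169.7 vs reported 169.7 → residual 0.0 km
  ISA: calculated 95.1 vs reported 124.9 → residual 29.8 km
  TPNV: calculated 134.4 vs reported 134.4 → residual 0.0 km
MNV, GSC, TPNV are mutually consistent (residuals ≈ 0); ISA is off by 29.8 km.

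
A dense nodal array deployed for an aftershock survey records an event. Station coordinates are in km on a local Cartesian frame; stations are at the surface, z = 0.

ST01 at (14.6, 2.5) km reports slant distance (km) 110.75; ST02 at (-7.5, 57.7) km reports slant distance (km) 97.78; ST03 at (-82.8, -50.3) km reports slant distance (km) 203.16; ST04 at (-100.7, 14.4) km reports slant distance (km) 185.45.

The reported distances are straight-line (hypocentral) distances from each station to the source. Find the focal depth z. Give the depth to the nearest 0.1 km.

z ≈ 68.0 km

Each station gives a sphere (x−x_i)² + (y−y_i)² + z² = d_i² (stations at z=0).
Subtracting the ST01 sphere from ST02 and ST03: z² cancels, leaving linear equations in x and y:
-44.2 x + 110.4 y = 5870.76
-194.8 x − 105.6 y = -19841.90
Solving: x ≈ 60.007, y ≈ 77.202 km (keep extra digits for the depth step; rounded: 60.0, 77.2).
Then from the ST01 sphere: z² = 110.75² − (x − 14.6)² − (y − 2.5)² with x = 60.007, y = 77.202, so z ≈ 67.995 ≈ 68.0 km.
Check against ST04 (with the unrounded solution): distance 185.46 ≈ 185.45 km. ✓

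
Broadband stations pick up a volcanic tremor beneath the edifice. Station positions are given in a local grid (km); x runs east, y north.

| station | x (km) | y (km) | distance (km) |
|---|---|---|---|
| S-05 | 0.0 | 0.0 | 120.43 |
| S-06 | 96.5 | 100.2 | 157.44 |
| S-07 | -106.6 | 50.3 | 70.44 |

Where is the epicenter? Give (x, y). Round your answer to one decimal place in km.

-60.9 km east, 103.9 km north

Circle about each station: x² + y² = 120.43²; (x − 96.5)² + (y − 100.2)² = 157.44²; (x + 106.6)² + (y − 50.3)² = 70.44².
Subtracting the S-05 equation from the S-06 and S-07 equations removes the quadratic terms:
193.0 x + 200.4 y = 9068.32
-213.2 x + 100.6 y = 23435.24
Solving the 2×2 system: x ≈ -60.9, y ≈ 103.9 km.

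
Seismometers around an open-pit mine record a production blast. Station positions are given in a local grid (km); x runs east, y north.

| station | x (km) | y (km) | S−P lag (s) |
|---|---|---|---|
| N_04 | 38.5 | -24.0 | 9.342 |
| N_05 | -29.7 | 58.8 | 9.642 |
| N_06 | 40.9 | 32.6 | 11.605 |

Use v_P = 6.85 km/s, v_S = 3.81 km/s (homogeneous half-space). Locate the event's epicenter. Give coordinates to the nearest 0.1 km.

(-41.7, -23.1)

Distance from S−P lag: d = Δt · v_P v_S / (v_P − v_S) = Δt · (6.85·3.81)/(6.85−3.81) ≈ 8.5850·Δt.
So d_N_04 = 80.20, d_N_05 = 82.78, d_N_06 = 99.63 km.
Circle about each station: (x − 38.5)² + (y + 24.0)² = 80.20²; (x + 29.7)² + (y − 58.8)² = 82.78²; (x − 40.9)² + (y − 32.6)² = 99.63².
Subtracting pairs of circle equations eliminates x²+y² and gives linear equations (the radical axes):
-136.4 x + 165.6 y = 1860.79
4.8 x + 113.2 y = -2816.78
Solving the 2×2 system: x ≈ -41.7, y ≈ -23.1 km.
Check against N_04 (with the unrounded x, y): √((x − 38.5)²+(y + 24.0)²) = 80.21 ≈ 80.20 km. ✓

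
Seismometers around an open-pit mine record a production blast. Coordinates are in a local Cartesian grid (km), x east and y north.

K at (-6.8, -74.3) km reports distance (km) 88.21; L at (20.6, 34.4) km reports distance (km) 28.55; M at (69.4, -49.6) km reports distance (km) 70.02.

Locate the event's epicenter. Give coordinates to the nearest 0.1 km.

Circle about each station: (x + 6.8)² + (y + 74.3)² = 88.21²; (x − 20.6)² + (y − 34.4)² = 28.55²; (x − 69.4)² + (y + 49.6)² = 70.02².
Subtracting pairs of circle equations eliminates x²+y² and gives linear equations (the radical axes):
54.8 x + 217.4 y = 3006.89
152.4 x + 49.4 y = 4587.99
Solving the 2×2 system: x ≈ 27.9, y ≈ 6.8 km.
Check against K (with the unrounded x, y): √((x + 6.8)²+(y + 74.3)²) = 88.21 ≈ 88.21 km. ✓

(27.9, 6.8)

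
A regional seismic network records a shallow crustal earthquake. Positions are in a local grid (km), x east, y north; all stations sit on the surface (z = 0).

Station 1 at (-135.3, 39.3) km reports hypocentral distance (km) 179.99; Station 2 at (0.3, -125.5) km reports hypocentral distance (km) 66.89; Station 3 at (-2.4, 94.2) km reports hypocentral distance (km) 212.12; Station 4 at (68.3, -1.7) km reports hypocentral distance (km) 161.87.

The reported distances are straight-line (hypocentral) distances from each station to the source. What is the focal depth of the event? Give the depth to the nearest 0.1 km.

47.2 km

Each station gives a sphere (x−x_i)² + (y−y_i)² + z² = d_i² (stations at z=0).
Subtracting the Station 1 sphere from Station 2 and Station 3: z² cancels, leaving linear equations in x and y:
271.2 x − 329.6 y = 23821.89
265.8 x + 109.8 y = -23569.67
Solving: x ≈ -43.897, y ≈ -108.395 km (keep extra digits for the depth step; rounded: -43.9, -108.4).
Then from the Station 1 sphere: z² = 179.99² − (x + 135.3)² − (y − 39.3)² with x = -43.897, y = -108.395, so z ≈ 47.203 ≈ 47.2 km.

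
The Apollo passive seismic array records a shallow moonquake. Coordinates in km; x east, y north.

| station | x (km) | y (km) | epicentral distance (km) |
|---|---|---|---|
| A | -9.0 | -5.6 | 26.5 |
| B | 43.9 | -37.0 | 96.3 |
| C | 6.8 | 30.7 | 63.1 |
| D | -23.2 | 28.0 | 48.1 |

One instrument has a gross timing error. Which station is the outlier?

B

Solve using three stations at a time. Using A, C, D (subtract circle equations pairwise → linear system) gives (x, y) ≈ (-31.6, -19.3).
Distances from that point to each station vs reported:
  A: calculated 26.5 vs reported 26.5 → residual 0.0 km
  B: calculated 77.6 vs reported 96.3 → residual 18.7 km
  C: calculated 63.1 vs reported 63.1 → residual 0.0 km
  D: calculated 48.1 vs reported 48.1 → residual 0.0 km
A, C, D are mutually consistent (residuals ≈ 0); B is off by 18.7 km.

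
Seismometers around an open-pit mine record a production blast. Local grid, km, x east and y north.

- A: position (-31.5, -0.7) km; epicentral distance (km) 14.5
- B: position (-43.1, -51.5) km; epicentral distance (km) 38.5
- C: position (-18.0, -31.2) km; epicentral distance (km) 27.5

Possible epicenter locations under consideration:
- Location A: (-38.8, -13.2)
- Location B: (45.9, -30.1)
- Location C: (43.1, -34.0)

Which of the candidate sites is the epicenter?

Location A

For each candidate, compare |candidate − station| to the reported distance:
Location A: residuals A 0.0, B 0.0, C 0.0 → max 0.0 km
Location B: residuals A 68.3, B 53.0, C 36.4 → max 68.3 km
Location C: residuals A 67.2, B 49.5, C 33.7 → max 67.2 km
Only Location A has all residuals ≈ 0.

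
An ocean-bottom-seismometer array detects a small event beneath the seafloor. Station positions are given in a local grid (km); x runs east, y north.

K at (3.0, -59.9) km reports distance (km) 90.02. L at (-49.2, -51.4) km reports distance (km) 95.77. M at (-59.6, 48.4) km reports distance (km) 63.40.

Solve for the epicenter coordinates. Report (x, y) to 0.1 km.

Circle about each station: (x − 3.0)² + (y + 59.9)² = 90.02²; (x + 49.2)² + (y + 51.4)² = 95.77²; (x + 59.6)² + (y − 48.4)² = 63.40².
Subtracting the K equation from the L and M equations removes the quadratic terms:
-104.4 x + 17.0 y = 397.30
-125.2 x + 216.6 y = 6381.75
Solving the 2×2 system: x ≈ 1.1, y ≈ 30.1 km.

(1.1, 30.1)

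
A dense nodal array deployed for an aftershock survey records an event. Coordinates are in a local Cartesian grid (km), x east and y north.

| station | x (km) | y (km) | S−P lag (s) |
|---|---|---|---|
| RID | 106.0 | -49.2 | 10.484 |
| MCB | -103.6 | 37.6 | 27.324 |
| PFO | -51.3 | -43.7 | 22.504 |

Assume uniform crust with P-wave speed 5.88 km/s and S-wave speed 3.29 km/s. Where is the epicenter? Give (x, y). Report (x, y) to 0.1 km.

x ≈ 100.3 km, y ≈ 28.9 km

Distance from S−P lag: d = Δt · v_P v_S / (v_P − v_S) = Δt · (5.88·3.29)/(5.88−3.29) ≈ 7.4692·Δt.
So d_RID = 78.31, d_MCB = 204.09, d_PFO = 168.09 km.
Circle about each station: (x − 106.0)² + (y + 49.2)² = 78.31²; (x + 103.6)² + (y − 37.6)² = 204.09²; (x + 51.3)² + (y + 43.7)² = 168.09².
Subtracting the RID equation from the MCB and PFO equations removes the quadratic terms:
-419.2 x + 173.6 y = -37030.19
-314.6 x + 11.0 y = -31237.05
Solving the 2×2 system: x ≈ 100.3, y ≈ 28.9 km.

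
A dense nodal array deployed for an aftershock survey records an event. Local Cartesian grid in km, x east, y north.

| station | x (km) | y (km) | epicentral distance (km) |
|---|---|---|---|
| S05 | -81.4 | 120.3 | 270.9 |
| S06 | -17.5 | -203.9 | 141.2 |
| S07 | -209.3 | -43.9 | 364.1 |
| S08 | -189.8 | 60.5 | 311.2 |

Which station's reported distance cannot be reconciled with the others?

S07

Solve using three stations at a time. Using S05, S06, S08 (subtract circle equations pairwise → linear system) gives (x, y) ≈ (77.2, -99.3).
Distances from that point to each station vs reported:
  S05: calculated 270.9 vs reported 270.9 → residual 0.0 km
  S06: calculated 141.2 vs reported 141.2 → residual 0.0 km
  S07: calculated 291.8 vs reported 364.1 → residual 72.3 km
  S08: calculated 311.2 vs reported 311.2 → residual 0.0 km
S05, S06, S08 are mutually consistent (residuals ≈ 0); S07 is off by 72.3 km.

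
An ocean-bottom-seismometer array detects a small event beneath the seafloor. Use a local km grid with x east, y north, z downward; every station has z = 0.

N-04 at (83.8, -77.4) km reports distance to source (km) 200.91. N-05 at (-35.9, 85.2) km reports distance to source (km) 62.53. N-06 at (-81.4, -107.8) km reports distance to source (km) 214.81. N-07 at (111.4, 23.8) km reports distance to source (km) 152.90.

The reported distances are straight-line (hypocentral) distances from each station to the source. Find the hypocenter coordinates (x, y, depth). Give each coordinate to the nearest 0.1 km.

Each station gives a sphere (x−x_i)² + (y−y_i)² + z² = d_i² (stations at z=0).
Subtracting the N-04 sphere from N-05 and N-06: z² cancels, leaving linear equations in x and y:
-239.4 x + 325.2 y = 31989.48
-330.4 x − 60.8 y = -544.91
Solving: x ≈ -14.490, y ≈ 87.702 km (keep extra digits for the depth step; rounded: -14.5, 87.7).
Then from the N-04 sphere: z² = 200.91² − (x − 83.8)² − (y + 77.4)² with x = -14.490, y = 87.702, so z ≈ 58.696 ≈ 58.7 km.
Check against N-07 (with the unrounded solution): distance 152.90 ≈ 152.90 km. ✓

(-14.5, 87.7, 58.7)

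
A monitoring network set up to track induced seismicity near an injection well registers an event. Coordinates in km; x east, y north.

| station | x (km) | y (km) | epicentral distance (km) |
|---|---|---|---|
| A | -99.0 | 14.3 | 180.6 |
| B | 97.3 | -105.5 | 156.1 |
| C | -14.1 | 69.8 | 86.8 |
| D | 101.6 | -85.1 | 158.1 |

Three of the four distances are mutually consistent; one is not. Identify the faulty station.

B

Solve using three stations at a time. Using A, C, D (subtract circle equations pairwise → linear system) gives (x, y) ≈ (72.7, 70.3).
Distances from that point to each station vs reported:
  A: calculated 180.6 vs reported 180.6 → residual 0.0 km
  B: calculated 177.5 vs reported 156.1 → residual 21.4 km
  C: calculated 86.8 vs reported 86.8 → residual 0.0 km
  D: calculated 158.1 vs reported 158.1 → residual 0.0 km
A, C, D are mutually consistent (residuals ≈ 0); B is off by 21.4 km.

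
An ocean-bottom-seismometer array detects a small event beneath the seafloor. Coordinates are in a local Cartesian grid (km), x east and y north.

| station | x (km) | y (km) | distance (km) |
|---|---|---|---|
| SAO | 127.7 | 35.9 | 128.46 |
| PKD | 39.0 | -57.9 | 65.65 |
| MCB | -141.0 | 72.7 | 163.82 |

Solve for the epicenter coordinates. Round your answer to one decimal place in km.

x ≈ 4.9 km, y ≈ -1.8 km

Circle about each station: (x − 127.7)² + (y − 35.9)² = 128.46²; (x − 39.0)² + (y + 57.9)² = 65.65²; (x + 141.0)² + (y − 72.7)² = 163.82².
Subtracting the SAO equation from the PKD and MCB equations removes the quadratic terms:
-177.4 x − 187.6 y = -530.64
-537.4 x + 73.6 y = -2764.83
Solving the 2×2 system: x ≈ 4.9, y ≈ -1.8 km.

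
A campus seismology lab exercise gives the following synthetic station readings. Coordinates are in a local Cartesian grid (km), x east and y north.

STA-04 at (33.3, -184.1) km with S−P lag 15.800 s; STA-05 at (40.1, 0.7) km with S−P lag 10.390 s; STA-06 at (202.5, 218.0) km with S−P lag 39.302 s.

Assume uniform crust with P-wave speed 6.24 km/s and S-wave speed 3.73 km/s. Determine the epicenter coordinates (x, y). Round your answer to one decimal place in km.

Distance from S−P lag: d = Δt · v_P v_S / (v_P − v_S) = Δt · (6.24·3.73)/(6.24−3.73) ≈ 9.2730·Δt.
So d_STA-04 = 146.51, d_STA-05 = 96.35, d_STA-06 = 364.45 km.
Circle about each station: (x − 33.3)² + (y + 184.1)² = 146.51²; (x − 40.1)² + (y − 0.7)² = 96.35²; (x − 202.5)² + (y − 218.0)² = 364.45².
Subtracting pairs of circle equations eliminates x²+y² and gives linear equations (the radical axes):
13.6 x + 369.6 y = -21211.34
338.4 x + 804.2 y = -57830.07
Solving the 2×2 system: x ≈ -37.8, y ≈ -56.0 km.
Check against STA-04 (with the unrounded x, y): √((x − 33.3)²+(y + 184.1)²) = 146.52 ≈ 146.51 km. ✓

(-37.8, -56.0)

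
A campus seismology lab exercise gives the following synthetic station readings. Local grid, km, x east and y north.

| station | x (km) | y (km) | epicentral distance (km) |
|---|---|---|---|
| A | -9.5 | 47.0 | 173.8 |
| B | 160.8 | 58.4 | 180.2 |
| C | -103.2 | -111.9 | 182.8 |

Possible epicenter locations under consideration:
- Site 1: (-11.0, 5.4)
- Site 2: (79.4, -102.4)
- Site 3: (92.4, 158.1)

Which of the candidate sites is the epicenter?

For each candidate, compare |candidate − station| to the reported distance:
Site 1: residuals A 132.2, B 0.4, C 33.6 → max 132.2 km
Site 2: residuals A 0.0, B 0.0, C 0.0 → max 0.0 km
Site 3: residuals A 23.0, B 59.3, C 150.6 → max 150.6 km
Only Site 2 has all residuals ≈ 0.

Site 2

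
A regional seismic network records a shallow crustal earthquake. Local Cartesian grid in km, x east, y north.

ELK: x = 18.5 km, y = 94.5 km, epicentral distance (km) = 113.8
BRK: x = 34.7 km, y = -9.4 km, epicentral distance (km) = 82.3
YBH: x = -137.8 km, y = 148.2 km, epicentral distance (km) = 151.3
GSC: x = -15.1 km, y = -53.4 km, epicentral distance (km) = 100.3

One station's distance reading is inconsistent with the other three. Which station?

Solve using three stations at a time. Using BRK, YBH, GSC (subtract circle equations pairwise → linear system) gives (x, y) ≈ (-25.9, 46.3).
Distances from that point to each station vs reported:
  ELK: calculated 65.5 vs reported 113.8 → residual 48.3 km
  BRK: calculated 82.3 vs reported 82.3 → residual 0.0 km
  YBH: calculated 151.3 vs reported 151.3 → residual 0.0 km
  GSC: calculated 100.3 vs reported 100.3 → residual 0.0 km
BRK, YBH, GSC are mutually consistent (residuals ≈ 0); ELK is off by 48.3 km.

ELK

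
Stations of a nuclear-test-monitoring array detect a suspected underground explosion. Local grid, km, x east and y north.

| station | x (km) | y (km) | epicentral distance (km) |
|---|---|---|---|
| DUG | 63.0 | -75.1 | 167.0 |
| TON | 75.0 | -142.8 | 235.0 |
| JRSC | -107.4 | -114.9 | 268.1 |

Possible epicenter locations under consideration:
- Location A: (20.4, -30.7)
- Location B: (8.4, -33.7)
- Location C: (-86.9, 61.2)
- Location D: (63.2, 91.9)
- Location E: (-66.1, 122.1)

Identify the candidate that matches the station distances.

For each candidate, compare |candidate − station| to the reported distance:
Location A: residuals DUG 105.5, TON 110.3, JRSC 115.1 → max 115.1 km
Location B: residuals DUG 98.5, TON 107.2, JRSC 126.7 → max 126.7 km
Location C: residuals DUG 35.6, TON 25.4, JRSC 90.8 → max 90.8 km
Location D: residuals DUG 0.0, TON 0.0, JRSC 0.0 → max 0.0 km
Location E: residuals DUG 68.7, TON 65.1, JRSC 27.5 → max 68.7 km
Only Location D has all residuals ≈ 0.

Location D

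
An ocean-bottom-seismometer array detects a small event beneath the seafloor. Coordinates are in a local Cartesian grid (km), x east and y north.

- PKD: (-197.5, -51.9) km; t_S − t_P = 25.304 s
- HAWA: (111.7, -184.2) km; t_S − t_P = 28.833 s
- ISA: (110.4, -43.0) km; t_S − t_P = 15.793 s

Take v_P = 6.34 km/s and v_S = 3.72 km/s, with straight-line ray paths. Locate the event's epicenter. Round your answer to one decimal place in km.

Distance from S−P lag: d = Δt · v_P v_S / (v_P − v_S) = Δt · (6.34·3.72)/(6.34−3.72) ≈ 9.0018·Δt.
So d_PKD = 227.78, d_HAWA = 259.55, d_ISA = 142.17 km.
Circle about each station: (x + 197.5)² + (y + 51.9)² = 227.78²; (x − 111.7)² + (y + 184.2)² = 259.55²; (x − 110.4)² + (y + 43.0)² = 142.17².
Subtracting pairs of circle equations eliminates x²+y² and gives linear equations (the radical axes):
618.4 x − 264.6 y = -10775.80
615.8 x + 17.8 y = 4008.72
Solving the 2×2 system: x ≈ 5.0, y ≈ 52.4 km.
Check against PKD (with the unrounded x, y): √((x + 197.5)²+(y + 51.9)²) = 227.78 ≈ 227.78 km. ✓

5.0 km east, 52.4 km north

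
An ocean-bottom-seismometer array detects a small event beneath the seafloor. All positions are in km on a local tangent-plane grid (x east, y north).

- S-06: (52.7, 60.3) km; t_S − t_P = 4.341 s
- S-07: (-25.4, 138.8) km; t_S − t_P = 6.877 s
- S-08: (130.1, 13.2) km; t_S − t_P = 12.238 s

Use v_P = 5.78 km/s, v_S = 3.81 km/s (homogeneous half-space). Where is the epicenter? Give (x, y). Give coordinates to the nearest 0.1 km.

Distance from S−P lag: d = Δt · v_P v_S / (v_P − v_S) = Δt · (5.78·3.81)/(5.78−3.81) ≈ 11.1786·Δt.
So d_S-06 = 48.53, d_S-07 = 76.88, d_S-08 = 136.80 km.
Circle about each station: (x − 52.7)² + (y − 60.3)² = 48.53²; (x + 25.4)² + (y − 138.8)² = 76.88²; (x − 130.1)² + (y − 13.2)² = 136.80².
Subtracting the S-06 equation from the S-07 and S-08 equations removes the quadratic terms:
-156.2 x + 157.0 y = 9941.85
154.8 x − 94.2 y = -5672.21
Solving the 2×2 system: x ≈ 4.8, y ≈ 68.1 km.

x ≈ 4.8 km, y ≈ 68.1 km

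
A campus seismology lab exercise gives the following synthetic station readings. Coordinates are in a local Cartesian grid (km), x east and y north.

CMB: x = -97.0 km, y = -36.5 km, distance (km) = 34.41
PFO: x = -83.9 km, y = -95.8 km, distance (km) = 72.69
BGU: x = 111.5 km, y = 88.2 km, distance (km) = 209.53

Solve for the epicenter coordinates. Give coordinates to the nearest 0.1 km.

-64.3 km east, -25.8 km north

Circle about each station: (x + 97.0)² + (y + 36.5)² = 34.41²; (x + 83.9)² + (y + 95.8)² = 72.69²; (x − 111.5)² + (y − 88.2)² = 209.53².
Subtracting pairs of circle equations eliminates x²+y² and gives linear equations (the radical axes):
26.2 x − 118.6 y = 1375.81
417.0 x + 249.4 y = -33248.53
Solving the 2×2 system: x ≈ -64.3, y ≈ -25.8 km.
Check against CMB (with the unrounded x, y): √((x + 97.0)²+(y + 36.5)²) = 34.41 ≈ 34.41 km. ✓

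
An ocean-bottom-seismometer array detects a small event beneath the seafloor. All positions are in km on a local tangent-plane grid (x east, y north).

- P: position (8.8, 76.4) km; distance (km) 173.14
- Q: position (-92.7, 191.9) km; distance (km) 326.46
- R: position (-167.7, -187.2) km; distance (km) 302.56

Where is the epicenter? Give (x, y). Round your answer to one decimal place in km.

109.0 km east, -64.8 km north

Circle about each station: (x − 8.8)² + (y − 76.4)² = 173.14²; (x + 92.7)² + (y − 191.9)² = 326.46²; (x + 167.7)² + (y + 187.2)² = 302.56².
Subtracting pairs of circle equations eliminates x²+y² and gives linear equations (the radical axes):
-203.0 x + 231.0 y = -37094.17
-353.0 x − 527.2 y = -4312.36
Solving the 2×2 system: x ≈ 109.0, y ≈ -64.8 km.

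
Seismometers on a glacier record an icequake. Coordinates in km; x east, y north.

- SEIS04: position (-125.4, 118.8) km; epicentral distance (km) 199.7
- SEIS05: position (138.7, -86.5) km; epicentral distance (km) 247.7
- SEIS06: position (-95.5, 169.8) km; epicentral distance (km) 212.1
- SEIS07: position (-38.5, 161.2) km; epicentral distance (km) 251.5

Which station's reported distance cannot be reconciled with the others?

SEIS06

Solve using three stations at a time. Using SEIS04, SEIS05, SEIS07 (subtract circle equations pairwise → linear system) gives (x, y) ≈ (-109.0, -80.3).
Distances from that point to each station vs reported:
  SEIS04: calculated 199.7 vs reported 199.7 → residual 0.0 km
  SEIS05: calculated 247.7 vs reported 247.7 → residual 0.0 km
  SEIS06: calculated 250.4 vs reported 212.1 → residual 38.3 km
  SEIS07: calculated 251.5 vs reported 251.5 → residual 0.0 km
SEIS04, SEIS05, SEIS07 are mutually consistent (residuals ≈ 0); SEIS06 is off by 38.3 km.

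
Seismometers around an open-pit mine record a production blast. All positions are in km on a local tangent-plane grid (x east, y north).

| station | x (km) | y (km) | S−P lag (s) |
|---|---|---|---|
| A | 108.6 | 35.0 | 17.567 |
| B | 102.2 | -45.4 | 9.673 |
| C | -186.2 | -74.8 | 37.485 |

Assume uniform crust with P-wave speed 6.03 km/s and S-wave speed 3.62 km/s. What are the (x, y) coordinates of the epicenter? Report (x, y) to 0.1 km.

150.5 km east, -118.5 km north

Distance from S−P lag: d = Δt · v_P v_S / (v_P − v_S) = Δt · (6.03·3.62)/(6.03−3.62) ≈ 9.0575·Δt.
So d_A = 159.11, d_B = 87.61, d_C = 339.52 km.
Circle about each station: (x − 108.6)² + (y − 35.0)² = 159.11²; (x − 102.2)² + (y + 45.4)² = 87.61²; (x + 186.2)² + (y + 74.8)² = 339.52².
Subtracting the A equation from the B and C equations removes the quadratic terms:
-12.8 x − 160.8 y = 17127.52
-589.6 x − 219.6 y = -62711.32
Solving the 2×2 system: x ≈ 150.5, y ≈ -118.5 km.
Check against A (with the unrounded x, y): √((x − 108.6)²+(y − 35.0)²) = 159.11 ≈ 159.11 km. ✓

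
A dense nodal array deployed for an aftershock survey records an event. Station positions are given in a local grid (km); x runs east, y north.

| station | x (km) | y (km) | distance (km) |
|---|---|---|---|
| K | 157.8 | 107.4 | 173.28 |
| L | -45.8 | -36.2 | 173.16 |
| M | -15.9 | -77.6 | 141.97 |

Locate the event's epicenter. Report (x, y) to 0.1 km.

Circle about each station: (x − 157.8)² + (y − 107.4)² = 173.28²; (x + 45.8)² + (y + 36.2)² = 173.16²; (x + 15.9)² + (y + 77.6)² = 141.97².
Subtracting pairs of circle equations eliminates x²+y² and gives linear equations (the radical axes):
-407.2 x − 287.2 y = -32985.95
-347.4 x − 370.0 y = -20290.55
Solving the 2×2 system: x ≈ 125.3, y ≈ -62.8 km.
Check against K (with the unrounded x, y): √((x − 157.8)²+(y − 107.4)²) = 173.29 ≈ 173.28 km. ✓

(125.3, -62.8)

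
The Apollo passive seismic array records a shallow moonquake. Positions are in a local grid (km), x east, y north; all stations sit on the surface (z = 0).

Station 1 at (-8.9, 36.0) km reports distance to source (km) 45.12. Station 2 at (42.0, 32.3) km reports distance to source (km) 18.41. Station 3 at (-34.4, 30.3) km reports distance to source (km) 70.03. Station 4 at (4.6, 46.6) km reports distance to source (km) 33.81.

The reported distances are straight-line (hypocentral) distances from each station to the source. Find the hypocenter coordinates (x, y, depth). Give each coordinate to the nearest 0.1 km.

(33.5, 38.0, 15.3)

Each station gives a sphere (x−x_i)² + (y−y_i)² + z² = d_i² (stations at z=0).
Subtracting the Station 1 sphere from Station 2 and Station 3: z² cancels, leaving linear equations in x and y:
101.8 x − 7.4 y = 3128.97
-51.0 x − 11.4 y = -2142.15
Solving: x ≈ 33.501, y ≈ 38.034 km (keep extra digits for the depth step; rounded: 33.5, 38.0).
Then from the Station 1 sphere: z² = 45.12² − (x + 8.9)² − (y − 36.0)² with x = 33.501, y = 38.034, so z ≈ 15.292 ≈ 15.3 km.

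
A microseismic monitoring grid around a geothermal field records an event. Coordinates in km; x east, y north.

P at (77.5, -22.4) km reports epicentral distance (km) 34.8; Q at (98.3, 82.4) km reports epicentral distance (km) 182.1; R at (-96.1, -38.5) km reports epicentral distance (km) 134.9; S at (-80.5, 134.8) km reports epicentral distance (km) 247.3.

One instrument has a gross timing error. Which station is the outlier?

P

Solve using three stations at a time. Using Q, R, S (subtract circle equations pairwise → linear system) gives (x, y) ≈ (30.0, -86.4).
Distances from that point to each station vs reported:
  P: calculated 79.7 vs reported 34.8 → residual 44.9 km
  Q: calculated 182.1 vs reported 182.1 → residual 0.0 km
  R: calculated 134.9 vs reported 134.9 → residual 0.0 km
  S: calculated 247.3 vs reported 247.3 → residual 0.0 km
Q, R, S are mutually consistent (residuals ≈ 0); P is off by 44.9 km.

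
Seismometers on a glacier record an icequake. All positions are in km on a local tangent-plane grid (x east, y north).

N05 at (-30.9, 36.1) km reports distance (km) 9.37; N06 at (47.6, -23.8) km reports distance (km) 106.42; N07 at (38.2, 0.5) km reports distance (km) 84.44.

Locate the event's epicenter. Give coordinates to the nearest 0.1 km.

Circle about each station: (x + 30.9)² + (y − 36.1)² = 9.37²; (x − 47.6)² + (y + 23.8)² = 106.42²; (x − 38.2)² + (y − 0.5)² = 84.44².
Subtracting pairs of circle equations eliminates x²+y² and gives linear equations (the radical axes):
157.0 x − 119.8 y = -10663.24
138.2 x − 71.2 y = -7840.85
Solving the 2×2 system: x ≈ -33.5, y ≈ 45.1 km.

(-33.5, 45.1)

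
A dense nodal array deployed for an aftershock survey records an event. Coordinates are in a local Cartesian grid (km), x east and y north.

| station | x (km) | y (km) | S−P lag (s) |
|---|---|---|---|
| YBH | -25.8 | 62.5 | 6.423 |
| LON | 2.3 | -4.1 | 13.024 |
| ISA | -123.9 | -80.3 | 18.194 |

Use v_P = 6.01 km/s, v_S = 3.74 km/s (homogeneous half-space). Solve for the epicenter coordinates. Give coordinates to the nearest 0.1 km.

x ≈ -80.7 km, y ≈ 94.6 km

Distance from S−P lag: d = Δt · v_P v_S / (v_P − v_S) = Δt · (6.01·3.74)/(6.01−3.74) ≈ 9.9019·Δt.
So d_YBH = 63.60, d_LON = 128.96, d_ISA = 180.16 km.
Circle about each station: (x + 25.8)² + (y − 62.5)² = 63.60²; (x − 2.3)² + (y + 4.1)² = 128.96²; (x + 123.9)² + (y + 80.3)² = 180.16².
Subtracting the YBH equation from the LON and ISA equations removes the quadratic terms:
56.2 x − 133.2 y = -17135.51
-196.2 x − 285.6 y = -11185.26
Solving the 2×2 system: x ≈ -80.7, y ≈ 94.6 km.
Check against YBH (with the unrounded x, y): √((x + 25.8)²+(y − 62.5)²) = 63.59 ≈ 63.60 km. ✓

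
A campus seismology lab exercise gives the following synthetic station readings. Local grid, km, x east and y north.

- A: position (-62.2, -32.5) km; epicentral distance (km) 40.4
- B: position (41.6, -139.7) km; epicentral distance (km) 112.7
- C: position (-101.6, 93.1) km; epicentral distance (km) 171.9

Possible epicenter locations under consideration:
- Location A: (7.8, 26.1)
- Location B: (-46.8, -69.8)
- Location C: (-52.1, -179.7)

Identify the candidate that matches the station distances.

Location B

For each candidate, compare |candidate − station| to the reported distance:
Location A: residuals A 50.9, B 56.5, C 43.6 → max 56.5 km
Location B: residuals A 0.0, B 0.0, C 0.0 → max 0.0 km
Location C: residuals A 107.1, B 10.8, C 105.4 → max 107.1 km
Only Location B has all residuals ≈ 0.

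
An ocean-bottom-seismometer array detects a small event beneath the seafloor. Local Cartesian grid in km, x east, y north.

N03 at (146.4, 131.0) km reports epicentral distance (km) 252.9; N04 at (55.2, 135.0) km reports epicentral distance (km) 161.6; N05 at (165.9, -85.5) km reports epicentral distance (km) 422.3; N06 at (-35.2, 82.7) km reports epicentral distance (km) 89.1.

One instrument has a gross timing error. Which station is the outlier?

N05

Solve using three stations at a time. Using N03, N04, N06 (subtract circle equations pairwise → linear system) gives (x, y) ≈ (-106.5, 136.5).
Distances from that point to each station vs reported:
  N03: calculated 253.0 vs reported 252.9 → residual 0.1 km
  N04: calculated 161.7 vs reported 161.6 → residual 0.1 km
  N05: calculated 351.4 vs reported 422.3 → residual 70.9 km
  N06: calculated 89.3 vs reported 89.1 → residual 0.2 km
N03, N04, N06 are mutually consistent (residuals ≈ 0); N05 is off by 70.9 km.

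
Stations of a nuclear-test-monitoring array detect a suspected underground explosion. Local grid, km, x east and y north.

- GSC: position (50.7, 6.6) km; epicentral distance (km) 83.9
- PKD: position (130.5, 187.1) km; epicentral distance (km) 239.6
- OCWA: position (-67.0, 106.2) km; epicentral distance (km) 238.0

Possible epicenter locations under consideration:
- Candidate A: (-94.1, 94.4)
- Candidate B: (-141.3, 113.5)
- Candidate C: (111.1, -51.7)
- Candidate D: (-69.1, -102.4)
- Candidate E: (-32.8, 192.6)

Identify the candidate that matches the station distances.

For each candidate, compare |candidate − station| to the reported distance:
Candidate A: residuals GSC 85.4, PKD 3.4, OCWA 208.4 → max 208.4 km
Candidate B: residuals GSC 135.9, PKD 42.0, OCWA 163.3 → max 163.3 km
Candidate C: residuals GSC 0.0, PKD 0.0, OCWA 0.0 → max 0.0 km
Candidate D: residuals GSC 78.1, PKD 112.0, OCWA 29.4 → max 112.0 km
Candidate E: residuals GSC 120.0, PKD 76.2, OCWA 145.1 → max 145.1 km
Only Candidate C has all residuals ≈ 0.

Candidate C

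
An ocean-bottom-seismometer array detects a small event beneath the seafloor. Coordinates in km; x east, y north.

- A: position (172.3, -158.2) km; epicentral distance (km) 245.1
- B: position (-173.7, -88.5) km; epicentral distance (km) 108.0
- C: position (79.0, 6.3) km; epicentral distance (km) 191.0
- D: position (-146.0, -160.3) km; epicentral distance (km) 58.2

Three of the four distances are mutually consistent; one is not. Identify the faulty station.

Solve using three stations at a time. Using A, B, C (subtract circle equations pairwise → linear system) gives (x, y) ≈ (-68.9, -114.6).
Distances from that point to each station vs reported:
  A: calculated 245.1 vs reported 245.1 → residual 0.0 km
  B: calculated 108.0 vs reported 108.0 → residual 0.0 km
  C: calculated 191.0 vs reported 191.0 → residual 0.0 km
  D: calculated 89.6 vs reported 58.2 → residual 31.4 km
A, B, C are mutually consistent (residuals ≈ 0); D is off by 31.4 km.

D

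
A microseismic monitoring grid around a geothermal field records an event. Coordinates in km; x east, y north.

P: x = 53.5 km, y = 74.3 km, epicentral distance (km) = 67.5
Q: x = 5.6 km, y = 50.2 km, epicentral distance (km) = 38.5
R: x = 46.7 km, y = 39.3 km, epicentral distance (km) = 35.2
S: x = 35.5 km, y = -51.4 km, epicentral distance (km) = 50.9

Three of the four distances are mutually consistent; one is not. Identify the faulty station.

S

Solve using three stations at a time. Using P, Q, R (subtract circle equations pairwise → linear system) gives (x, y) ≈ (21.2, 15.0).
Distances from that point to each station vs reported:
  P: calculated 67.5 vs reported 67.5 → residual 0.0 km
  Q: calculated 38.5 vs reported 38.5 → residual 0.0 km
  R: calculated 35.2 vs reported 35.2 → residual 0.0 km
  S: calculated 67.9 vs reported 50.9 → residual 17.0 km
P, Q, R are mutually consistent (residuals ≈ 0); S is off by 17.0 km.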